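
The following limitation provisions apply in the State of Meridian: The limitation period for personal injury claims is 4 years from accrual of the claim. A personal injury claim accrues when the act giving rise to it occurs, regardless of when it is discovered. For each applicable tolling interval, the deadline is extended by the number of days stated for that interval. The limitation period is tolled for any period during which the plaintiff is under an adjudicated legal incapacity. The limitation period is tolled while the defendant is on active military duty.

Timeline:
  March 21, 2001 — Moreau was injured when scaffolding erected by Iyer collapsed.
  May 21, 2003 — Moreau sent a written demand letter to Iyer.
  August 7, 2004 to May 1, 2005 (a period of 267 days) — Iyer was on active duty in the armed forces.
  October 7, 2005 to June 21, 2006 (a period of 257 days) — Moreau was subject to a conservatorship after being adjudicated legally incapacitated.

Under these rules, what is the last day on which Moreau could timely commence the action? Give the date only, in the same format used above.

The claim accrued on March 21, 2001, the date of the act.
The untolled deadline — 4 years after March 21, 2001 — is March 21, 2005.
Because the defendant's active military service ran from August 7, 2004 to May 1, 2005, the deadline is extended by 267 days to December 13, 2005.
The plaintiff's legal incapacity from October 7, 2005 to June 21, 2006 tolled the period for 257 days, extending the deadline to August 27, 2006.
None of the other events listed affects the running of the period under the stated rules.

August 27, 2006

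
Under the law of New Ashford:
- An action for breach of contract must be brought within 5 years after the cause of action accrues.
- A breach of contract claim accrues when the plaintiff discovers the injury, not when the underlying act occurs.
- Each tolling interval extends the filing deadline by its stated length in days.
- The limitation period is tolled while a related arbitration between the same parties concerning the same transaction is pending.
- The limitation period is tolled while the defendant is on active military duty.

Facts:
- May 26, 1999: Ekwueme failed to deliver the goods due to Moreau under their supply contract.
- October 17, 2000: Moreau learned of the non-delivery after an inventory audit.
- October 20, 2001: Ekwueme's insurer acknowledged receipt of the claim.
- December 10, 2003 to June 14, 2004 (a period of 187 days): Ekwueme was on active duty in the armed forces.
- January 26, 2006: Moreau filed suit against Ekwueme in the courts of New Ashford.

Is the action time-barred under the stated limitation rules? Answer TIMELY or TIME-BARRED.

TIMELY

Accrual is tied to discovery, so the period began on October 17, 2000 rather than on May 26, 1999 when the act occurred.
5 years from October 17, 2000 is October 17, 2005.
The defendant's active military service from December 10, 2003 to June 14, 2004 tolled the period for 187 days, extending the deadline to April 22, 2006.
The other events in the timeline have no effect on the limitation period under the stated rules.
Moreau filed on January 26, 2006, before the April 22, 2006 deadline, so the action is timely.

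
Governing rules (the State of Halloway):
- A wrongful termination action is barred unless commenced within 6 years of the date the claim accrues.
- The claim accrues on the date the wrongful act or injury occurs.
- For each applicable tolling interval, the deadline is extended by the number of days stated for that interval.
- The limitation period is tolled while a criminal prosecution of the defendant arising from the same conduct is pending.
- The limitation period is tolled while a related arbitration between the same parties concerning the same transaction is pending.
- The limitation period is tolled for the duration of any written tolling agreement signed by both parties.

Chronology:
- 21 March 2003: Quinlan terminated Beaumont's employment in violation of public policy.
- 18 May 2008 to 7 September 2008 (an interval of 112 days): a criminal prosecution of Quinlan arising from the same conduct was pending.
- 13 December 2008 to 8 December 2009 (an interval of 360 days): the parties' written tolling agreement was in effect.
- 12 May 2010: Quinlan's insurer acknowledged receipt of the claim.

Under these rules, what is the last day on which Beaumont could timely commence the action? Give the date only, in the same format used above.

6 July 2010

The claim accrued on 21 March 2003, the date of the act.
The untolled deadline — 6 years after 21 March 2003 — is 21 March 2009.
The pending criminal prosecution from 18 May 2008 to 7 September 2008 tolled the period for 112 days, extending the deadline to 11 July 2009.
The period was tolled for 360 days by the written tolling agreement (13 December 2008 to 8 December 2009), pushing the deadline to 6 July 2010.
Nothing else in the chronology tolls or restarts the period.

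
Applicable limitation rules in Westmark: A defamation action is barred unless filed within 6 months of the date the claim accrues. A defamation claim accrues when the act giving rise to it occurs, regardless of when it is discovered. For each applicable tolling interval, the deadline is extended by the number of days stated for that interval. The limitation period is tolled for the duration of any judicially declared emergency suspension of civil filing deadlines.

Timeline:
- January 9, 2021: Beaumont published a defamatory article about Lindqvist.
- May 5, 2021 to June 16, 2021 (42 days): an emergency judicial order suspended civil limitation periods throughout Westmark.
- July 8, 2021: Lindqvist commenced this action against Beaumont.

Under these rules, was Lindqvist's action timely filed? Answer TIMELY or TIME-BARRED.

TIMELY

The limitation period began to run on January 9, 2021.
The untolled deadline — 6 months after January 9, 2021 — is July 9, 2021.
The emergency suspension of filing deadlines from May 5, 2021 to June 16, 2021 tolled the period for 42 days, extending the deadline to August 20, 2021.
Filing on July 8, 2021 beat the August 20, 2021 deadline — the action is timely.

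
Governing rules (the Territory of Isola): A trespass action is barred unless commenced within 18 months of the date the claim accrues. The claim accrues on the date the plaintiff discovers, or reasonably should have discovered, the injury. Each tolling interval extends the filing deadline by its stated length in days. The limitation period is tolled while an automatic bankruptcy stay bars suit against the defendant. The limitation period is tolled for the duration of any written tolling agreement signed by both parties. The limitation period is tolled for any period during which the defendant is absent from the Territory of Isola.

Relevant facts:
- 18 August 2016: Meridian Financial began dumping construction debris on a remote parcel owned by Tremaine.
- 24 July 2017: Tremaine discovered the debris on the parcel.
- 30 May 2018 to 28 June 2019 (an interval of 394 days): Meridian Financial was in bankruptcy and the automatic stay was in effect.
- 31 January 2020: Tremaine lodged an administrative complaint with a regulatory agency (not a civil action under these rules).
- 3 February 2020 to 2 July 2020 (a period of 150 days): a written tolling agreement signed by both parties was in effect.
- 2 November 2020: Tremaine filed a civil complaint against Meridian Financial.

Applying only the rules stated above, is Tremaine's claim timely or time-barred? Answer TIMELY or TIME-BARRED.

The claim did not accrue until Tremaine discovered the injury on 24 July 2017; the 18 August 2016 act date does not start the clock under the stated rule.
Adding the 18 months base period to 24 July 2017 gives a deadline of 24 January 2019, before any tolling.
The automatic bankruptcy stay from 30 May 2018 to 28 June 2019 tolled the period for 394 days, extending the deadline to 22 February 2020.
The written tolling agreement from 3 February 2020 to 2 July 2020 tolled the period for 150 days, extending the deadline to 21 July 2020.
The other events in the timeline have no effect on the limitation period under the stated rules.
Tremaine filed on 2 November 2020, after the 21 July 2020 deadline, so the action is time-barred.

TIME-BARRED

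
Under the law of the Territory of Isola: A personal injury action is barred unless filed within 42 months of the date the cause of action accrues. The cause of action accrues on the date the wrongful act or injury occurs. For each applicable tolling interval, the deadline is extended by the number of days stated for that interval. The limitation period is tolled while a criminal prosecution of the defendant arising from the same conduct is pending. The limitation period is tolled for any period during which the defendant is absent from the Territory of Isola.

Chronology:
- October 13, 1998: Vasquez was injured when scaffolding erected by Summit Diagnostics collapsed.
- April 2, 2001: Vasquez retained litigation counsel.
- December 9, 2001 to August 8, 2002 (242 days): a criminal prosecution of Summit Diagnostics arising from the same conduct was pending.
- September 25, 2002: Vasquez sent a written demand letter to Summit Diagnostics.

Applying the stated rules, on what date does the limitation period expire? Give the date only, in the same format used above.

December 11, 2002

The limitation period began to run on October 13, 1998.
42 months from October 13, 1998 is April 13, 2002.
Because the pending criminal prosecution ran from December 9, 2001 to August 8, 2002, the deadline is extended by 242 days to December 11, 2002.
None of the other events listed affects the running of the period under the stated rules.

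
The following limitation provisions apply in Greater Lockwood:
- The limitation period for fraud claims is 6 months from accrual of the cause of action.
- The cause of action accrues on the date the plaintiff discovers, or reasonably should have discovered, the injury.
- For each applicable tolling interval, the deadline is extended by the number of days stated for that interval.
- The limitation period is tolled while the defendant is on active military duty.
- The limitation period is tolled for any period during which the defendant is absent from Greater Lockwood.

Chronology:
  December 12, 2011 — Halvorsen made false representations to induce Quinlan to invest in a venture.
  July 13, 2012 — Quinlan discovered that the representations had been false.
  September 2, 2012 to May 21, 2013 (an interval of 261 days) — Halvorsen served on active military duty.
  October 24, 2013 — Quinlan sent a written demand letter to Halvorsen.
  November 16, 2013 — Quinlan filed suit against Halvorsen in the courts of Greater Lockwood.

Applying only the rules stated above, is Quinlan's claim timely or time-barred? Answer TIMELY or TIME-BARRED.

Accrual is tied to discovery, so the period began on July 13, 2012 rather than on December 12, 2011 when the act occurred.
6 months from July 13, 2012 is January 13, 2013.
The defendant's active military service from September 2, 2012 to May 21, 2013 tolled the period for 261 days, extending the deadline to October 1, 2013.
The other events in the timeline have no effect on the limitation period under the stated rules.
Filing on November 16, 2013 missed the October 1, 2013 deadline — the action is time-barred.

TIME-BARRED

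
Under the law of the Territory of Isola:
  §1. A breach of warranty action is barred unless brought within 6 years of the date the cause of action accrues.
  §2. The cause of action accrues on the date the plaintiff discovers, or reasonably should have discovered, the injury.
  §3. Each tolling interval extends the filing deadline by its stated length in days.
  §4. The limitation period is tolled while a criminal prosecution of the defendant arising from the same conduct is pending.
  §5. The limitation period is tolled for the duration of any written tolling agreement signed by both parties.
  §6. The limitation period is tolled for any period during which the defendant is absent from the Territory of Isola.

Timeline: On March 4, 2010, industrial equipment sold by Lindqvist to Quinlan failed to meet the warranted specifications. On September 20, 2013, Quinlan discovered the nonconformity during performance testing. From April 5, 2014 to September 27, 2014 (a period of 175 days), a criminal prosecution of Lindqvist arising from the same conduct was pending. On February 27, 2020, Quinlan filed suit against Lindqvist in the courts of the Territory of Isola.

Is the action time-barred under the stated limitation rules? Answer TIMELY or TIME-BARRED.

Accrual is tied to discovery, so the period began on September 20, 2013 rather than on March 4, 2010 when the act occurred.
6 years from September 20, 2013 is September 20, 2019.
The pending criminal prosecution from April 5, 2014 to September 27, 2014 tolled the period for 175 days, extending the deadline to March 13, 2020.
Quinlan filed on February 27, 2020, before the March 13, 2020 deadline, so the action is timely.

TIMELY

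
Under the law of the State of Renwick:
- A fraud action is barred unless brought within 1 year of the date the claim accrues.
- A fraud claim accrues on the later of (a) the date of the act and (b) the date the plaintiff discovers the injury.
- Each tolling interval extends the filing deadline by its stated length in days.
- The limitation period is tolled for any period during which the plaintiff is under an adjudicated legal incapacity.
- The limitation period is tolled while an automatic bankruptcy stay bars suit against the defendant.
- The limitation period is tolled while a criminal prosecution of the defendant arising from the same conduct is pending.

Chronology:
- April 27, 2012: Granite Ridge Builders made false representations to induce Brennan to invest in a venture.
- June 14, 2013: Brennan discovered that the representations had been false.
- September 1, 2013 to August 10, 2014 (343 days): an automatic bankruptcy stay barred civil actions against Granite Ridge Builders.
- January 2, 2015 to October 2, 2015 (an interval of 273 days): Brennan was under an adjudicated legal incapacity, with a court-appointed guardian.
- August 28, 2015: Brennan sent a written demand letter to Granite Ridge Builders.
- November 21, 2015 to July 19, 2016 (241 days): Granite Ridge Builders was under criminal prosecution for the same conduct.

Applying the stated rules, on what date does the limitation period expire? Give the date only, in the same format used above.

Because discovery on June 14, 2013 post-dates the April 27, 2012 act, accrual under the later-of rule falls on June 14, 2013.
The untolled deadline — 1 year after June 14, 2013 — is June 14, 2014.
The period was tolled for 343 days by the automatic bankruptcy stay (September 1, 2013 to August 10, 2014), pushing the deadline to May 23, 2015.
Because the plaintiff's legal incapacity ran from January 2, 2015 to October 2, 2015, the deadline is extended by 273 days to February 20, 2016.
The pending criminal prosecution from November 21, 2015 to July 19, 2016 tolled the period for 241 days, extending the deadline to October 18, 2016.
Nothing else in the chronology tolls or restarts the period.

October 18, 2016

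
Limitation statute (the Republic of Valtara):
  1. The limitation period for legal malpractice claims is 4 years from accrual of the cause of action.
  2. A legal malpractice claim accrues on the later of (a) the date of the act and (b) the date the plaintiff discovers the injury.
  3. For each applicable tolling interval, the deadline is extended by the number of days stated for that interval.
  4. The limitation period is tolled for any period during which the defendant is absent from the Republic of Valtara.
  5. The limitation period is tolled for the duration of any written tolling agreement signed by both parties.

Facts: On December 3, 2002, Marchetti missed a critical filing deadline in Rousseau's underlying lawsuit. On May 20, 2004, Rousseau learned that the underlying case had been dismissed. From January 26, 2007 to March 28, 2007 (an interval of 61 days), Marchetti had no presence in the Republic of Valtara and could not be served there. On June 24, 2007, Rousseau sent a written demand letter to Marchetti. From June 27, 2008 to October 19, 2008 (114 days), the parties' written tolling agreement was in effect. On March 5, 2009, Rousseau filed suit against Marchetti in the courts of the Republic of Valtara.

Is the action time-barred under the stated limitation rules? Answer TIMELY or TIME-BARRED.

The claim accrued on May 20, 2004 — the later of the December 3, 2002 act and the May 20, 2004 discovery.
4 years from May 20, 2004 is May 20, 2008.
The defendant's absence from the jurisdiction from January 26, 2007 to March 28, 2007 tolled the period for 61 days, extending the deadline to July 20, 2008.
Because the written tolling agreement ran from June 27, 2008 to October 19, 2008, the deadline is extended by 114 days to November 11, 2008.
None of the other events listed affects the running of the period under the stated rules.
The March 5, 2009 filing falls after the November 11, 2008 deadline; the claim is time-barred.

TIME-BARRED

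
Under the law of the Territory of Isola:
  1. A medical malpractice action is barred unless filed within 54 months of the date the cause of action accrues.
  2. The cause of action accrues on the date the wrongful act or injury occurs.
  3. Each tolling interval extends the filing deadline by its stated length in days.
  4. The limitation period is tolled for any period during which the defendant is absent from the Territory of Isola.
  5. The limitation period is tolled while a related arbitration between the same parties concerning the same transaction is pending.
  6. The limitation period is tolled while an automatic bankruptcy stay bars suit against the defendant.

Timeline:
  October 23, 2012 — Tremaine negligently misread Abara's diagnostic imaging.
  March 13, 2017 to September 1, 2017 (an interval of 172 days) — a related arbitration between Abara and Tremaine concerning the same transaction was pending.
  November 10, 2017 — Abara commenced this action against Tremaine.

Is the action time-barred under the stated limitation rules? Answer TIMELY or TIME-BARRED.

The limitation period began to run on October 23, 2012.
Adding the 54 months base period to October 23, 2012 gives a deadline of April 23, 2017, before any tolling.
The pending related arbitration from March 13, 2017 to September 1, 2017 tolled the period for 172 days, extending the deadline to October 12, 2017.
Filing on November 10, 2017 missed the October 12, 2017 deadline — the action is time-barred.

TIME-BARRED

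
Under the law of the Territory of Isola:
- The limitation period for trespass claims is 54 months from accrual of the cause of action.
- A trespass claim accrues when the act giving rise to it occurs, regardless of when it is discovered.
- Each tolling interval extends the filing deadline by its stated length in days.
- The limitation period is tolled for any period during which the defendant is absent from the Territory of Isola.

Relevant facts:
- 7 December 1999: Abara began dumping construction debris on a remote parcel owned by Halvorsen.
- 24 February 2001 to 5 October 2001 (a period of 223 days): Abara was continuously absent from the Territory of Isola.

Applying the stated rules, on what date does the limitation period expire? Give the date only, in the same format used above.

The claim accrued on 7 December 1999, when the wrongful act occurred.
The untolled deadline — 54 months after 7 December 1999 — is 7 June 2004.
Because the defendant's absence from the jurisdiction ran from 24 February 2001 to 5 October 2001, the deadline is extended by 223 days to 16 January 2005.

16 January 2005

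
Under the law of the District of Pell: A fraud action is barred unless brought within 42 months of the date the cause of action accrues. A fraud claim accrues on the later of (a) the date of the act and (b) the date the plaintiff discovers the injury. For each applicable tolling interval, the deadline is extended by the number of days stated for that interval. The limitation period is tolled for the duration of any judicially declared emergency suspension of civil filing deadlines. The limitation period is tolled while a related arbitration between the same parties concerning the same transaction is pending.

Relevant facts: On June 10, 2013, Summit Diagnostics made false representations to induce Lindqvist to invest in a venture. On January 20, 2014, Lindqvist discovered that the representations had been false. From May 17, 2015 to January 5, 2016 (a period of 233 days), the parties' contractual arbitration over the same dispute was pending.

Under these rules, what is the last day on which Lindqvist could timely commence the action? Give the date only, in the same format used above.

Because discovery on January 20, 2014 post-dates the June 10, 2013 act, accrual under the later-of rule falls on January 20, 2014.
42 months from January 20, 2014 is July 20, 2017.
The pending related arbitration from May 17, 2015 to January 5, 2016 tolled the period for 233 days, extending the deadline to March 10, 2018.

March 10, 2018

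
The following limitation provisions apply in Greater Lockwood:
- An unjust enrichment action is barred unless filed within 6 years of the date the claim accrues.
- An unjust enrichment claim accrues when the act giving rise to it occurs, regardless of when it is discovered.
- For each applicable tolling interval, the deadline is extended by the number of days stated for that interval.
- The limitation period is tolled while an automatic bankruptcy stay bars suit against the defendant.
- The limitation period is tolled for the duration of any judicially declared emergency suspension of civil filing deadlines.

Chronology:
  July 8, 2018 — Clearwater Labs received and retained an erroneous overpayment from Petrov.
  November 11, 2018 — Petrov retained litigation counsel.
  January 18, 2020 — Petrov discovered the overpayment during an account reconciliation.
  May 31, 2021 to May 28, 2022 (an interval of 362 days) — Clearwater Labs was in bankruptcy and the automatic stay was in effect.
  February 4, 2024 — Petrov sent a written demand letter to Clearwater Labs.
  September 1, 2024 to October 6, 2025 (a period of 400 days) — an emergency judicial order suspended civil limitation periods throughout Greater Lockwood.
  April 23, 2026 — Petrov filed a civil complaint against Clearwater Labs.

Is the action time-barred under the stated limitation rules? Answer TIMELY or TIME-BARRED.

The claim accrued on July 8, 2018, when the wrongful act occurred; under the stated occurrence rule the January 18, 2020 discovery does not delay accrual.
6 years from July 8, 2018 is July 8, 2024.
The automatic bankruptcy stay from May 31, 2021 to May 28, 2022 tolled the period for 362 days, extending the deadline to July 5, 2025.
Because the emergency suspension of filing deadlines ran from September 1, 2024 to October 6, 2025, the deadline is extended by 400 days to August 9, 2026.
The other events in the timeline have no effect on the limitation period under the stated rules.
The April 23, 2026 filing precedes the August 9, 2026 deadline; the claim is timely.

TIMELY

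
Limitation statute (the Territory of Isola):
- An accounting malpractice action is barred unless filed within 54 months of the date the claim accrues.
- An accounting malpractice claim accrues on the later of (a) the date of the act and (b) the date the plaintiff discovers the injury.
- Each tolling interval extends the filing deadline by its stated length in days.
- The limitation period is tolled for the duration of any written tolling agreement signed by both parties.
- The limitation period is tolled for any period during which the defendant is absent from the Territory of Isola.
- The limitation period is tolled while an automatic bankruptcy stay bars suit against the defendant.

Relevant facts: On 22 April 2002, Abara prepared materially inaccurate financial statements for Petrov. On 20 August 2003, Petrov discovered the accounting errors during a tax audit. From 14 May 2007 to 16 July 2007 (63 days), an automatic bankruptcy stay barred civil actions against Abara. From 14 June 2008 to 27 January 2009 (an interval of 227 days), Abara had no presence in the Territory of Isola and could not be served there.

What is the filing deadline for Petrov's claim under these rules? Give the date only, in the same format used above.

Taking the later of the act (22 April 2002) and discovery (20 August 2003), the claim accrued on 20 August 2003.
54 months from 20 August 2003 is 20 February 2008.
Because the automatic bankruptcy stay ran from 14 May 2007 to 16 July 2007, the deadline is extended by 63 days to 23 April 2008.
By the time the defendant's absence from the jurisdiction began on 14 June 2008, the limitation period had already expired on 23 April 2008; that interval cannot revive it.

23 April 2008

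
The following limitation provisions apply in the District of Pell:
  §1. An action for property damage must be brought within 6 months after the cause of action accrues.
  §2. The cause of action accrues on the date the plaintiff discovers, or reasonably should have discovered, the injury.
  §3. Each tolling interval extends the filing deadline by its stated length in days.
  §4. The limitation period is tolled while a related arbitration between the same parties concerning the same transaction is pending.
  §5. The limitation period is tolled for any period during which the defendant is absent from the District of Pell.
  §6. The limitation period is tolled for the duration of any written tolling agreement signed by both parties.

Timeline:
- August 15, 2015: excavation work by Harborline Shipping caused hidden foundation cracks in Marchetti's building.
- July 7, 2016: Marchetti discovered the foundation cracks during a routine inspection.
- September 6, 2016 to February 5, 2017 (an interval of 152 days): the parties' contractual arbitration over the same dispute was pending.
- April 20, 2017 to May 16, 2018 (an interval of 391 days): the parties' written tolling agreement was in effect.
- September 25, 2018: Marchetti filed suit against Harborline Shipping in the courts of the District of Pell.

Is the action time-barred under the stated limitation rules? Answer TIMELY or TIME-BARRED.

Accrual is tied to discovery, so the period began on July 7, 2016 rather than on August 15, 2015 when the act occurred.
The untolled deadline — 6 months after July 7, 2016 — is January 7, 2017.
The pending related arbitration from September 6, 2016 to February 5, 2017 tolled the period for 152 days, extending the deadline to June 8, 2017.
The written tolling agreement from April 20, 2017 to May 16, 2018 tolled the period for 391 days, extending the deadline to July 4, 2018.
Filing on September 25, 2018 missed the July 4, 2018 deadline — the action is time-barred.

TIME-BARRED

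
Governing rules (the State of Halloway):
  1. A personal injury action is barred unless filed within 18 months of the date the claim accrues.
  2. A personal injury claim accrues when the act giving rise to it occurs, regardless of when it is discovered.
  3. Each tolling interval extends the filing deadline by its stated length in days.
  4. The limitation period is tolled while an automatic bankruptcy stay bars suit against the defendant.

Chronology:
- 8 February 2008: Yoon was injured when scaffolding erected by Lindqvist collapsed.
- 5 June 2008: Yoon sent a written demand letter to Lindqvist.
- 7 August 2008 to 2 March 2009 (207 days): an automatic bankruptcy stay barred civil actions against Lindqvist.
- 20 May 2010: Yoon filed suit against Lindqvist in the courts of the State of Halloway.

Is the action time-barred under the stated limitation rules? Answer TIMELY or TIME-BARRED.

TIME-BARRED

The claim accrued on 8 February 2008, the date of the act.
Adding the 18 months base period to 8 February 2008 gives a deadline of 8 August 2009, before any tolling.
Because the automatic bankruptcy stay ran from 7 August 2008 to 2 March 2009, the deadline is extended by 207 days to 3 March 2010.
None of the other events listed affects the running of the period under the stated rules.
The 20 May 2010 filing falls after the 3 March 2010 deadline; the claim is time-barred.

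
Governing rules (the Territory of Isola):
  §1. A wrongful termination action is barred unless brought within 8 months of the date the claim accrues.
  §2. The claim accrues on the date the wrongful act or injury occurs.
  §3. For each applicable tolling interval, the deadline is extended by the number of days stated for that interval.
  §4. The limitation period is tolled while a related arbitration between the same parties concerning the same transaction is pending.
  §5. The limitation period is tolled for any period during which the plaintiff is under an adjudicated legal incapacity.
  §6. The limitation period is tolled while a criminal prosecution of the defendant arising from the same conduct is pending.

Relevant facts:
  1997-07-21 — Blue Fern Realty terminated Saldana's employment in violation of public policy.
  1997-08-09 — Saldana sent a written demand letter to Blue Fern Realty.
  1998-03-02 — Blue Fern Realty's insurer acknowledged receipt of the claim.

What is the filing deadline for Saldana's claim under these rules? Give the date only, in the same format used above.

The limitation period began to run on 1997-07-21.
Adding the 8 months base period to 1997-07-21 gives a deadline of 1998-03-21, before any tolling.
Nothing else in the chronology tolls or restarts the period.

1998-03-21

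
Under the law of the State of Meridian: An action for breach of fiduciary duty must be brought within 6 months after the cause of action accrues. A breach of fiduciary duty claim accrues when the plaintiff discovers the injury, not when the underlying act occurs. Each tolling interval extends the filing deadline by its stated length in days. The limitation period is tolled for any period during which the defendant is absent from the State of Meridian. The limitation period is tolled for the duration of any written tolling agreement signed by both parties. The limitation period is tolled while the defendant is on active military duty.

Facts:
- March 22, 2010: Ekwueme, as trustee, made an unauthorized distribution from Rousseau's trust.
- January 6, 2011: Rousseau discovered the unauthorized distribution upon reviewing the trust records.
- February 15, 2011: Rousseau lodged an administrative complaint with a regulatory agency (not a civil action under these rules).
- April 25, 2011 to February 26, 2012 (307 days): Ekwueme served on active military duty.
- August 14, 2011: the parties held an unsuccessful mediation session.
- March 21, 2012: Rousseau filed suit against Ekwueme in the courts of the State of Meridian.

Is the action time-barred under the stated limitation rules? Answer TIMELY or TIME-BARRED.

The claim did not accrue until Rousseau discovered the injury on January 6, 2011; the March 22, 2010 act date does not start the clock under the stated rule.
Adding the 6 months base period to January 6, 2011 gives a deadline of July 6, 2011, before any tolling.
Because the defendant's active military service ran from April 25, 2011 to February 26, 2012, the deadline is extended by 307 days to May 8, 2012.
None of the other events listed affects the running of the period under the stated rules.
The March 21, 2012 filing precedes the May 8, 2012 deadline; the claim is timely.

TIMELY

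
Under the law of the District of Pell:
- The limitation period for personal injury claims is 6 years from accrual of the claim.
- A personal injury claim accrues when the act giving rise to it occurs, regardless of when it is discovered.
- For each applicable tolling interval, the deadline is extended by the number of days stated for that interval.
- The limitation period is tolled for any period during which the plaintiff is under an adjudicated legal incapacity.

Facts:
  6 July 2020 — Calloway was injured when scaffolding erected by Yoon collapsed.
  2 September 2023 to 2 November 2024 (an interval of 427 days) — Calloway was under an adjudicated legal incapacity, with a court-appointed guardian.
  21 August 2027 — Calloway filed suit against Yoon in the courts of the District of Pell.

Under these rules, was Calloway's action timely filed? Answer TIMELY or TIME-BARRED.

TIMELY

The limitation period began to run on 6 July 2020.
Adding the 6 years base period to 6 July 2020 gives a deadline of 6 July 2026, before any tolling.
The plaintiff's legal incapacity from 2 September 2023 to 2 November 2024 tolled the period for 427 days, extending the deadline to 6 September 2027.
Filing on 21 August 2027 beat the 6 September 2027 deadline — the action is timely.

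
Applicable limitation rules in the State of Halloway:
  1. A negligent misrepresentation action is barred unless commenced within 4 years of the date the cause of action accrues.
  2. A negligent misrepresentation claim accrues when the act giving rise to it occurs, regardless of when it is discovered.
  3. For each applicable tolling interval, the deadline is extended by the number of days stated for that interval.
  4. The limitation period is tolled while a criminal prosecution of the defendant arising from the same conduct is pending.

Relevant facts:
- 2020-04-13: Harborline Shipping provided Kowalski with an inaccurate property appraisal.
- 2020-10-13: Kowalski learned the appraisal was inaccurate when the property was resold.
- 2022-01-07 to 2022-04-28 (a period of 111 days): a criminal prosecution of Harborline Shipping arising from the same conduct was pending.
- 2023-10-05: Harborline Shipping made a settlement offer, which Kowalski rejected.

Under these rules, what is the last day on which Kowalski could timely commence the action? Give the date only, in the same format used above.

Because the rule ties accrual to occurrence, the claim accrued on 2020-04-13, not on the 2020-10-13 discovery date.
The untolled deadline — 4 years after 2020-04-13 — is 2024-04-13.
The pending criminal prosecution from 2022-01-07 to 2022-04-28 tolled the period for 111 days, extending the deadline to 2024-08-02.
None of the other events listed affects the running of the period under the stated rules.

2024-08-02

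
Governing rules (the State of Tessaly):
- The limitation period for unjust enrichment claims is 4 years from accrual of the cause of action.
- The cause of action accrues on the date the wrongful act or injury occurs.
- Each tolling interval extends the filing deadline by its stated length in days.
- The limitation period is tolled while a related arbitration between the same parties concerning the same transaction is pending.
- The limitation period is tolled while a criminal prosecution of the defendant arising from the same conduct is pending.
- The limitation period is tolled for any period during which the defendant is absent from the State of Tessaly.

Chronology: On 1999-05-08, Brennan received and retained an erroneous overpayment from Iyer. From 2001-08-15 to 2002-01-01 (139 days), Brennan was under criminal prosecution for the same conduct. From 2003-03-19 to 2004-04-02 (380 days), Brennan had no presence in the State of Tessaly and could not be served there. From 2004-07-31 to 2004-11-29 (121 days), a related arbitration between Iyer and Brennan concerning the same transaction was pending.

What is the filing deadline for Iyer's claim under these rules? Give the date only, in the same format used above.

The limitation period began to run on 1999-05-08.
The untolled deadline — 4 years after 1999-05-08 — is 2003-05-08.
The pending criminal prosecution from 2001-08-15 to 2002-01-01 tolled the period for 139 days, extending the deadline to 2003-09-24.
Because the defendant's absence from the jurisdiction ran from 2003-03-19 to 2004-04-02, the deadline is extended by 380 days to 2004-10-08.
The period was tolled for 121 days by the pending related arbitration (2004-07-31 to 2004-11-29), pushing the deadline to 2005-02-06.

2005-02-06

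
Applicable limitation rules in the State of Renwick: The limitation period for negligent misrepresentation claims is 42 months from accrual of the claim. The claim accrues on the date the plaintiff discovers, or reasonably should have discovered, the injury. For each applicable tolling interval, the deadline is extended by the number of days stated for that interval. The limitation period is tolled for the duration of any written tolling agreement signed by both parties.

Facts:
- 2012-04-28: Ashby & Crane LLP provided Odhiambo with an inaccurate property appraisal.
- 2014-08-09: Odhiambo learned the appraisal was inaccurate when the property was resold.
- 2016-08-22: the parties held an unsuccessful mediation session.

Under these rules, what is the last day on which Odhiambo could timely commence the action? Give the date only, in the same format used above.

2018-02-09

Under the discovery rule, the claim accrued on 2014-08-09, when Odhiambo discovered the injury — not on the 2012-04-28 date of the underlying act.
The untolled deadline — 42 months after 2014-08-09 — is 2018-02-09.
The other events in the timeline have no effect on the limitation period under the stated rules.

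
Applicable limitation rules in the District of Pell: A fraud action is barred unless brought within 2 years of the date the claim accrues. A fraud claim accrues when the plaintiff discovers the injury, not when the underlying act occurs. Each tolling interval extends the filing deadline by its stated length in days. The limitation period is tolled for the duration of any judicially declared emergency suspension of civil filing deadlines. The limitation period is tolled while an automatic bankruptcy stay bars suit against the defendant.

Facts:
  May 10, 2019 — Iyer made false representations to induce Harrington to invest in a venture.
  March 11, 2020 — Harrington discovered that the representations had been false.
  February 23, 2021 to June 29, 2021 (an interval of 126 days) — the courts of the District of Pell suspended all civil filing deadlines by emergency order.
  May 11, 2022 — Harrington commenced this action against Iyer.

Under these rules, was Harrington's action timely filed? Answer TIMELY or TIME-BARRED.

TIMELY

Accrual is tied to discovery, so the period began on March 11, 2020 rather than on May 10, 2019 when the act occurred.
2 years from March 11, 2020 is March 11, 2022.
Because the emergency suspension of filing deadlines ran from February 23, 2021 to June 29, 2021, the deadline is extended by 126 days to July 15, 2022.
Harrington filed on May 11, 2022, before the July 15, 2022 deadline, so the action is timely.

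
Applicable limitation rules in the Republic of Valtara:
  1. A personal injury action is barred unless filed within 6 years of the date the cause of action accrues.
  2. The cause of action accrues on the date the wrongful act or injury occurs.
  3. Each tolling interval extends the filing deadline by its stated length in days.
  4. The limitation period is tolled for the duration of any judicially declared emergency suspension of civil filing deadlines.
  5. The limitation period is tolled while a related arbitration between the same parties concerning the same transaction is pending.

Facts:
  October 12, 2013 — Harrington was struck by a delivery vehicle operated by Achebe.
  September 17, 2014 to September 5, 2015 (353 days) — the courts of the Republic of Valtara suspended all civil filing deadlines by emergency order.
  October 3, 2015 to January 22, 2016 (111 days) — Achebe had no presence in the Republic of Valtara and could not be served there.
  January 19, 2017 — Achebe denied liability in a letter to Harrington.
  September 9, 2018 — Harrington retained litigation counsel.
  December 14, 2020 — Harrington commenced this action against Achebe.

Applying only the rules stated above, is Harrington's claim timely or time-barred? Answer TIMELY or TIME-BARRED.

The claim accrued on October 12, 2013, when the wrongful act occurred.
6 years from October 12, 2013 is October 12, 2019.
The period was tolled for 353 days by the emergency suspension of filing deadlines (September 17, 2014 to September 5, 2015), pushing the deadline to September 29, 2020.
Although the defendant's absence ran from October 3, 2015 to January 22, 2016, the stated rules do not make that a tolling event, so it is disregarded.
The other events in the timeline have no effect on the limitation period under the stated rules.
Harrington filed on December 14, 2020, after the September 29, 2020 deadline, so the action is time-barred.

TIME-BARRED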